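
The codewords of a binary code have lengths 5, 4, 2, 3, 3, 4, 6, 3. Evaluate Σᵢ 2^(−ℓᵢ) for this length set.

With common denominator 2^6 = 64: Σ 2^(−ℓᵢ) = 2/64 + 4/64 + 16/64 + 8/64 + 8/64 + 4/64 + 1/64 + 8/64 = 51/64 = 0.796875.

0.796875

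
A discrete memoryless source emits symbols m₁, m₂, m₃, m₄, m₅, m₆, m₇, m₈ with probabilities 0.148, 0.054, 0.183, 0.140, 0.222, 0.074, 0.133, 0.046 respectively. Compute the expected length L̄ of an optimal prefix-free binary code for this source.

Repeatedly combine the two least-probable nodes; the expected code length is the sum of the merged weights.
merge 23/500 + 27/500 → 1/10
merge 37/500 + 1/10 → 87/500
merge 133/1000 + 7/50 → 273/1000
merge 37/250 + 87/500 → 161/500
merge 183/1000 + 111/500 → 81/200
merge 273/1000 + 161/500 → 119/200
merge 81/200 + 119/200 → 1
L = 1/10 + 87/500 + 273/1000 + 161/500 + 81/200 + 119/200 + 1 = 2869/1000 = 2.869 bits/symbol.

2.869 bits/symbol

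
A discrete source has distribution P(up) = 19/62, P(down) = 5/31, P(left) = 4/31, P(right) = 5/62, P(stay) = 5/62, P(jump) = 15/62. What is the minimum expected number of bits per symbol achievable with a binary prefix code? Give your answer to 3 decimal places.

2.452 bits/symbol

Repeatedly combine the two least-probable nodes; the expected code length is the sum of the merged weights.
merge 5/62 + 5/62 → 5/31
merge 4/31 + 5/31 → 9/31
merge 5/31 + 15/62 → 25/62
merge 9/31 + 19/62 → 37/62
merge 25/62 + 37/62 → 1
L = 5/31 + 9/31 + 25/62 + 37/62 + 1 = 76/31 ≈ 2.452 bits/symbol.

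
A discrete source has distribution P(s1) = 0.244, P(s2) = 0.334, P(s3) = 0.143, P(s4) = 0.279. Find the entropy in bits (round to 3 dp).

1.940 bits

H = −Σ pᵢ log₂ pᵢ.
−0.244·log₂(0.244) = 0.4966
−0.334·log₂(0.334) = 0.5284
−0.143·log₂(0.143) = 0.4012
−0.279·log₂(0.279) = 0.5138
Sum ≈ 1.9400 → 1.940 bits.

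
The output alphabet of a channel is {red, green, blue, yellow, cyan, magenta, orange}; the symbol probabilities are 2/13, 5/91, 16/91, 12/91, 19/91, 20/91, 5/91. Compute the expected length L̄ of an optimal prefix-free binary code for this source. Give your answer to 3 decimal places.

Repeatedly combine the two least-probable nodes; the expected code length is the sum of the merged weights.
merge 5/91 + 5/91 → 10/91
merge 10/91 + 12/91 → 22/91
merge 2/13 + 16/91 → 30/91
merge 19/91 + 20/91 → 3/7
merge 22/91 + 30/91 → 4/7
merge 3/7 + 4/7 → 1
L = 10/91 + 22/91 + 30/91 + 3/7 + 4/7 + 1 = 244/91 ≈ 2.681 bits/symbol.

2.681 bits/symbol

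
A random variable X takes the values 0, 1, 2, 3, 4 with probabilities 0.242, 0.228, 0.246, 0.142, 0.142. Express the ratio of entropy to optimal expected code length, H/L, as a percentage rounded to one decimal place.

99.8%

Entropy H = −Σ p log₂ p ≈ 2.2791 bits.
Huffman merges: 71/500+71/500→71/250; 57/250+121/500→47/100; 123/500+71/250→53/100; 47/100+53/100→1. L = 571/250 ≈ 2.2840.
Efficiency = H/L = 2.2791/2.2840 = 99.8%.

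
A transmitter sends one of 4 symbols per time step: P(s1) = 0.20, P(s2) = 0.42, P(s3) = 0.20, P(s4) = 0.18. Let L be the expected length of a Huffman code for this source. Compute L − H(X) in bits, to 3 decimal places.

0.060 bits

Entropy H = −Σ p log₂ p ≈ 1.8997 bits.
Huffman merges: 9/50+1/5→19/50; 1/5+19/50→29/50; 21/50+29/50→1. L = 49/25 ≈ 1.9600.
L − H = 1.9600 − 1.8997 = 0.060 bits.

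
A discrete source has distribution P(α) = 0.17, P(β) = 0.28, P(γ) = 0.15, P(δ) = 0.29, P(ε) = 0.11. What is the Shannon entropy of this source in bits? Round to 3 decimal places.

2.228 bits

H = −Σ pᵢ log₂ pᵢ.
−0.17·log₂(0.17) = 0.4346
−0.28·log₂(0.28) = 0.5142
−0.15·log₂(0.15) = 0.4105
−0.29·log₂(0.29) = 0.5179
−0.11·log₂(0.11) = 0.3503
Sum ≈ 2.2275 → 2.228 bits.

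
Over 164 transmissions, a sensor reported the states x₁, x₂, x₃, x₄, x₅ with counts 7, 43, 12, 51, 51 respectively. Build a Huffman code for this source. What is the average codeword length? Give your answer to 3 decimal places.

Probabilities are the counts divided by 164.
Repeatedly combine the two least-probable nodes; the expected code length is the sum of the merged weights.
merge 7/164 + 3/41 → 19/164
merge 19/164 + 43/164 → 31/82
merge 51/164 + 51/164 → 51/82
merge 31/82 + 51/82 → 1
L = 19/164 + 31/82 + 51/82 + 1 = 347/164 ≈ 2.116 bits/symbol.

2.116 bits/symbol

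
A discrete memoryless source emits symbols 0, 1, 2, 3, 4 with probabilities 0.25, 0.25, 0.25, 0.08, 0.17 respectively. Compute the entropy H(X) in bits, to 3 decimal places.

2.226 bits

H = −Σ pᵢ log₂ pᵢ.
−0.25·log₂(0.25) = 0.5000
−0.25·log₂(0.25) = 0.5000
−0.25·log₂(0.25) = 0.5000
−0.08·log₂(0.08) = 0.2915
−0.17·log₂(0.17) = 0.4346
Sum ≈ 2.2261 → 2.226 bits.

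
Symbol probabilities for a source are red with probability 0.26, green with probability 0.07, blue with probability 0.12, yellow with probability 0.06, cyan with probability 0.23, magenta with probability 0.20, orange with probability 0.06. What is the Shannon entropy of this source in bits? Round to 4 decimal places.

2.5800 bits

H = −Σ pᵢ log₂ pᵢ.
−0.26·log₂(0.26) = 0.5053
−0.07·log₂(0.07) = 0.2686
−0.12·log₂(0.12) = 0.3671
−0.06·log₂(0.06) = 0.2435
−0.23·log₂(0.23) = 0.4877
−0.20·log₂(0.20) = 0.4644
−0.06·log₂(0.06) = 0.2435
Sum ≈ 2.5800 → 2.5800 bits.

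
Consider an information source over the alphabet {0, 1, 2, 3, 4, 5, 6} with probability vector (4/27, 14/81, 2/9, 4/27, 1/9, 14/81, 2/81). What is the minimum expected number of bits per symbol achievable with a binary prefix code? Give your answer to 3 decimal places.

Repeatedly combine the two least-probable nodes; the expected code length is the sum of the merged weights.
merge 2/81 + 1/9 → 11/81
merge 11/81 + 4/27 → 23/81
merge 4/27 + 14/81 → 26/81
merge 14/81 + 2/9 → 32/81
merge 23/81 + 26/81 → 49/81
merge 32/81 + 49/81 → 1
L = 11/81 + 23/81 + 26/81 + 32/81 + 49/81 + 1 = 74/27 ≈ 2.741 bits/symbol.

2.741 bits/symbol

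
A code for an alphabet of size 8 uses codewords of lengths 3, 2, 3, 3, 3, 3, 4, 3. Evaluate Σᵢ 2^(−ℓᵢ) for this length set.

1.0625

With common denominator 2^4 = 16: Σ 2^(−ℓᵢ) = 2/16 + 4/16 + 2/16 + 2/16 + 2/16 + 2/16 + 1/16 + 2/16 = 17/16 = 1.0625.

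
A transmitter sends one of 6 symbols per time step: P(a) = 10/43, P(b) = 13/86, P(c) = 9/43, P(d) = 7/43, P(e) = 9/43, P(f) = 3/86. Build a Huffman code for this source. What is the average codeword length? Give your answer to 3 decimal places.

2.535 bits/symbol

Repeatedly combine the two least-probable nodes; the expected code length is the sum of the merged weights.
merge 3/86 + 13/86 → 8/43
merge 7/43 + 8/43 → 15/43
merge 9/43 + 9/43 → 18/43
merge 10/43 + 15/43 → 25/43
merge 18/43 + 25/43 → 1
L = 8/43 + 15/43 + 18/43 + 25/43 + 1 = 109/43 ≈ 2.535 bits/symbol.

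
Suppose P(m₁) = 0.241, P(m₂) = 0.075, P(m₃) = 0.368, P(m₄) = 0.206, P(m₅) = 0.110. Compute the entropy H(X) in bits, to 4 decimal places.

2.1256 bits

H = −Σ pᵢ log₂ pᵢ.
−0.241·log₂(0.241) = 0.4947
−0.075·log₂(0.075) = 0.2803
−0.368·log₂(0.368) = 0.5307
−0.206·log₂(0.206) = 0.4695
−0.110·log₂(0.110) = 0.3503
Sum ≈ 2.1256 → 2.1256 bits.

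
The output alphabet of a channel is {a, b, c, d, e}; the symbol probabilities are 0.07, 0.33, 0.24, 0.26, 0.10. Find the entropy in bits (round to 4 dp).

H = −Σ pᵢ log₂ pᵢ.
−0.07·log₂(0.07) = 0.2686
−0.33·log₂(0.33) = 0.5278
−0.24·log₂(0.24) = 0.4941
−0.26·log₂(0.26) = 0.5053
−0.10·log₂(0.10) = 0.3322
Sum ≈ 2.1280 → 2.1280 bits.

2.1280 bits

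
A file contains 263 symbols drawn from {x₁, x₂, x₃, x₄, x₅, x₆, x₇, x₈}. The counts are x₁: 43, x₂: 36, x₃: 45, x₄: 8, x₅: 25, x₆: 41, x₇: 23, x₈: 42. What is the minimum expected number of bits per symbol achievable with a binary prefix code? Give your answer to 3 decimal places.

Probabilities are the counts divided by 263.
Repeatedly combine the two least-probable nodes; the expected code length is the sum of the merged weights.
merge 8/263 + 23/263 → 31/263
merge 25/263 + 31/263 → 56/263
merge 36/263 + 41/263 → 77/263
merge 42/263 + 43/263 → 85/263
merge 45/263 + 56/263 → 101/263
merge 77/263 + 85/263 → 162/263
merge 101/263 + 162/263 → 1
L = 31/263 + 56/263 + 77/263 + 85/263 + 101/263 + 162/263 + 1 = 775/263 ≈ 2.947 bits/symbol.

2.947 bits/symbol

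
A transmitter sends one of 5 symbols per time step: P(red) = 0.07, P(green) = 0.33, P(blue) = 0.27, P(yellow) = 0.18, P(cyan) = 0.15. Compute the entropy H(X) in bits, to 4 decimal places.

H = −Σ pᵢ log₂ pᵢ.
−0.07·log₂(0.07) = 0.2686
−0.33·log₂(0.33) = 0.5278
−0.27·log₂(0.27) = 0.5100
−0.18·log₂(0.18) = 0.4453
−0.15·log₂(0.15) = 0.4105
Sum ≈ 2.1623 → 2.1623 bits.

2.1623 bits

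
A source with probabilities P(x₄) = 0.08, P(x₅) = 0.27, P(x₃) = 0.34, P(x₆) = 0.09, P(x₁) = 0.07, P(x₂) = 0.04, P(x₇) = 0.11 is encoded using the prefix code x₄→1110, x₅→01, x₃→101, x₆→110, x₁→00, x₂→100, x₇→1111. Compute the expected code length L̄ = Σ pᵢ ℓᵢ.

L̄ = Σ pᵢ·ℓᵢ = 0.08·4 + 0.27·2 + 0.34·3 + 0.09·3 + 0.07·2 + 0.04·3 + 0.11·4 = 2.85 bits/symbol.

2.85 bits/symbol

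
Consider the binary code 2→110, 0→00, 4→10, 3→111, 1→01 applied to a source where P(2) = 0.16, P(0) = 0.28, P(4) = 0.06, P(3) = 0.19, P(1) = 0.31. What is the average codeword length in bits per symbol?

2.35 bits/symbol

L̄ = Σ pᵢ·ℓᵢ = 0.16·3 + 0.28·2 + 0.06·2 + 0.19·3 + 0.31·2 = 2.35 bits/symbol.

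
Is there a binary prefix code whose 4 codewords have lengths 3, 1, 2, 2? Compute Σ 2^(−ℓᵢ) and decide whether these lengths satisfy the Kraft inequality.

With common denominator 2^3 = 8: Σ 2^(−ℓᵢ) = 1/8 + 4/8 + 2/8 + 2/8 = 9/8 = 1.125.
Kraft's inequality requires Σ ≤ 1; here Σ = 1.125 > 1, so no such prefix code exists.

1.125; no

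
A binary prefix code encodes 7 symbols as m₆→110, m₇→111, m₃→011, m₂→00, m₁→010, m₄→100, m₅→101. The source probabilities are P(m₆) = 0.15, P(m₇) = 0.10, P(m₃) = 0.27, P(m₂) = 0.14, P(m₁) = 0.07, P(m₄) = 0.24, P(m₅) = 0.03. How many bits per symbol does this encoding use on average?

2.86 bits/symbol

L̄ = Σ pᵢ·ℓᵢ = 0.15·3 + 0.10·3 + 0.27·3 + 0.14·2 + 0.07·3 + 0.24·3 + 0.03·3 = 2.86 bits/symbol.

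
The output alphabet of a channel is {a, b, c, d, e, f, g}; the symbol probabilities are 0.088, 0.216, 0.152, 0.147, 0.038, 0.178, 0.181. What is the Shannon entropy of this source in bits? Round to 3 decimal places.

H = −Σ pᵢ log₂ pᵢ.
−0.088·log₂(0.088) = 0.3086
−0.216·log₂(0.216) = 0.4776
−0.152·log₂(0.152) = 0.4131
−0.147·log₂(0.147) = 0.4066
−0.038·log₂(0.038) = 0.1793
−0.178·log₂(0.178) = 0.4432
−0.181·log₂(0.181) = 0.4463
Sum ≈ 2.6747 → 2.675 bits.

2.675 bits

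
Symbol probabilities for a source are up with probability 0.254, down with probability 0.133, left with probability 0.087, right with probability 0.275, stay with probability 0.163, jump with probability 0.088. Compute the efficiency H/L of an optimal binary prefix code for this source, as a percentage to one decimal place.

Entropy H = −Σ p log₂ p ≈ 2.4431 bits.
Huffman merges: 87/1000+11/125→7/40; 133/1000+163/1000→37/125; 7/40+127/500→429/1000; 11/40+37/125→571/1000; 429/1000+571/1000→1. L = 2471/1000 ≈ 2.4710.
Efficiency = H/L = 2.4431/2.4710 = 98.9%.

98.9%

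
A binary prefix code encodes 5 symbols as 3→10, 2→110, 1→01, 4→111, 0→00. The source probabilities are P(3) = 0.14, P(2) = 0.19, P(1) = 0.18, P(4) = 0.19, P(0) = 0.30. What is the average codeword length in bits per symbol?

L̄ = Σ pᵢ·ℓᵢ = 0.14·2 + 0.19·3 + 0.18·2 + 0.19·3 + 0.30·2 = 2.38 bits/symbol.

2.38 bits/symbol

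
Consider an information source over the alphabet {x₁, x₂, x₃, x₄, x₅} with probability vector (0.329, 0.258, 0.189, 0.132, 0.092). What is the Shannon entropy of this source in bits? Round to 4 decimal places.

H = −Σ pᵢ log₂ pᵢ.
−0.329·log₂(0.329) = 0.5277
−0.258·log₂(0.258) = 0.5043
−0.189·log₂(0.189) = 0.4543
−0.132·log₂(0.132) = 0.3856
−0.092·log₂(0.092) = 0.3167
Sum ≈ 2.1885 → 2.1885 bits.

2.1885 bits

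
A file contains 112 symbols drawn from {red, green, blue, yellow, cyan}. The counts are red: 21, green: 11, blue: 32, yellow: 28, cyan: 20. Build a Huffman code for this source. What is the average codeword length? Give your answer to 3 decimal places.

2.277 bits/symbol

Probabilities are the counts divided by 112.
Repeatedly combine the two least-probable nodes; the expected code length is the sum of the merged weights.
merge 11/112 + 5/28 → 31/112
merge 3/16 + 1/4 → 7/16
merge 31/112 + 2/7 → 9/16
merge 7/16 + 9/16 → 1
L = 31/112 + 7/16 + 9/16 + 1 = 255/112 ≈ 2.277 bits/symbol.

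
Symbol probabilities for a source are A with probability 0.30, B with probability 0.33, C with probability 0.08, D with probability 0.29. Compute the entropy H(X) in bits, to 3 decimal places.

1.858 bits

H = −Σ pᵢ log₂ pᵢ.
−0.30·log₂(0.30) = 0.5211
−0.33·log₂(0.33) = 0.5278
−0.08·log₂(0.08) = 0.2915
−0.29·log₂(0.29) = 0.5179
Sum ≈ 1.8583 → 1.858 bits.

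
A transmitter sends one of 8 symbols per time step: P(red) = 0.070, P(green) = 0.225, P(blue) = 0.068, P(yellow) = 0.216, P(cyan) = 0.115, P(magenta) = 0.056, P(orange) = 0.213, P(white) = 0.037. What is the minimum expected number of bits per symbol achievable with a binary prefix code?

Repeatedly combine the two least-probable nodes; the expected code length is the sum of the merged weights.
merge 37/1000 + 7/125 → 93/1000
merge 17/250 + 7/100 → 69/500
merge 93/1000 + 23/200 → 26/125
merge 69/500 + 26/125 → 173/500
merge 213/1000 + 27/125 → 429/1000
merge 9/40 + 173/500 → 571/1000
merge 429/1000 + 571/1000 → 1
L = 93/1000 + 69/500 + 26/125 + 173/500 + 429/1000 + 571/1000 + 1 = 557/200 = 2.785 bits/symbol.

2.785 bits/symbol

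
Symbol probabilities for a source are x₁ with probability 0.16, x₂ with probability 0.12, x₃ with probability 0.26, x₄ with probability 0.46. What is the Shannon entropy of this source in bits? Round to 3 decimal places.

1.811 bits

H = −Σ pᵢ log₂ pᵢ.
−0.16·log₂(0.16) = 0.4230
−0.12·log₂(0.12) = 0.3671
−0.26·log₂(0.26) = 0.5053
−0.46·log₂(0.46) = 0.5153
Sum ≈ 1.8107 → 1.811 bits.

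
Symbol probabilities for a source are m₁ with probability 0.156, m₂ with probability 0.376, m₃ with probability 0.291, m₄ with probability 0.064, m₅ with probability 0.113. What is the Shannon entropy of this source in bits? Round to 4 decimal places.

2.0763 bits

H = −Σ pᵢ log₂ pᵢ.
−0.156·log₂(0.156) = 0.4181
−0.376·log₂(0.376) = 0.5306
−0.291·log₂(0.291) = 0.5182
−0.064·log₂(0.064) = 0.2538
−0.113·log₂(0.113) = 0.3555
Sum ≈ 2.0763 → 2.0763 bits.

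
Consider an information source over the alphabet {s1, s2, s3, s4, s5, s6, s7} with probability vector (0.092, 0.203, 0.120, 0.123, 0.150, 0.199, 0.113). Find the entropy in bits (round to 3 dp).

H = −Σ pᵢ log₂ pᵢ.
−0.092·log₂(0.092) = 0.3167
−0.203·log₂(0.203) = 0.4670
−0.120·log₂(0.120) = 0.3671
−0.123·log₂(0.123) = 0.3719
−0.150·log₂(0.150) = 0.4105
−0.199·log₂(0.199) = 0.4635
−0.113·log₂(0.113) = 0.3555
Sum ≈ 2.7521 → 2.752 bits.

2.752 bits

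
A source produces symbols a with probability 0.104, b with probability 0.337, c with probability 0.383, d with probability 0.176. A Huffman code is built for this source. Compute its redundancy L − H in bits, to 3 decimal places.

0.057 bits

Entropy H = −Σ p log₂ p ≈ 1.8398 bits.
Huffman merges: 13/125+22/125→7/25; 7/25+337/1000→617/1000; 383/1000+617/1000→1. L = 1897/1000 ≈ 1.8970.
L − H = 1.8970 − 1.8398 = 0.057 bits.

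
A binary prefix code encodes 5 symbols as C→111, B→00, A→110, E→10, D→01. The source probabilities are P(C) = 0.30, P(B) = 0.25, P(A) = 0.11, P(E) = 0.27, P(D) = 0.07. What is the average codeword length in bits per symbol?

L̄ = Σ pᵢ·ℓᵢ = 0.30·3 + 0.25·2 + 0.11·3 + 0.27·2 + 0.07·2 = 2.41 bits/symbol.

2.41 bits/symbol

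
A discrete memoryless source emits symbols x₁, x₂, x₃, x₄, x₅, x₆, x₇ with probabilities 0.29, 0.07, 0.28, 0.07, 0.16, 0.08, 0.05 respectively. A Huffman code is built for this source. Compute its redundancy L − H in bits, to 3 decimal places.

0.040 bits

Entropy H = −Σ p log₂ p ≈ 2.4999 bits.
Huffman merges: 1/20+7/100→3/25; 7/100+2/25→3/20; 3/25+3/20→27/100; 4/25+27/100→43/100; 7/25+29/100→57/100; 43/100+57/100→1. L = 127/50 ≈ 2.5400.
L − H = 2.5400 − 2.4999 = 0.040 bits.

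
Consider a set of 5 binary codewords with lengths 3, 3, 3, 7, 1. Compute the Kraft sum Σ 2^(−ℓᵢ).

With common denominator 2^7 = 128: Σ 2^(−ℓᵢ) = 16/128 + 16/128 + 16/128 + 1/128 + 64/128 = 113/128 = 0.8828125.

0.8828125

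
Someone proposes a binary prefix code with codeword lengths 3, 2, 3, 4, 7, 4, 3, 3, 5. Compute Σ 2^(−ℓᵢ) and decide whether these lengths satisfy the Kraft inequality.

0.9140625; yes

With common denominator 2^7 = 128: Σ 2^(−ℓᵢ) = 16/128 + 32/128 + 16/128 + 8/128 + 1/128 + 8/128 + 16/128 + 16/128 + 4/128 = 117/128 = 0.9140625.
Kraft's inequality requires Σ ≤ 1; here Σ = 0.9140625 ≤ 1, so such a prefix code exists.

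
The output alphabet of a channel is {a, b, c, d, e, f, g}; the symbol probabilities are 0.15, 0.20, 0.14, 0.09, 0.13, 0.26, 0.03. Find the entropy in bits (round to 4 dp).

2.6244 bits

H = −Σ pᵢ log₂ pᵢ.
−0.15·log₂(0.15) = 0.4105
−0.20·log₂(0.20) = 0.4644
−0.14·log₂(0.14) = 0.3971
−0.09·log₂(0.09) = 0.3127
−0.13·log₂(0.13) = 0.3826
−0.26·log₂(0.26) = 0.5053
−0.03·log₂(0.03) = 0.1518
Sum ≈ 2.6244 → 2.6244 bits.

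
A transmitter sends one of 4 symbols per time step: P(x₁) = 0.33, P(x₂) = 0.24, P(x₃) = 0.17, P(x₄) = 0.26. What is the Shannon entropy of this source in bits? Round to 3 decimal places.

H = −Σ pᵢ log₂ pᵢ.
−0.33·log₂(0.33) = 0.5278
−0.24·log₂(0.24) = 0.4941
−0.17·log₂(0.17) = 0.4346
−0.26·log₂(0.26) = 0.5053
Sum ≈ 1.9618 → 1.962 bits.

1.962 bits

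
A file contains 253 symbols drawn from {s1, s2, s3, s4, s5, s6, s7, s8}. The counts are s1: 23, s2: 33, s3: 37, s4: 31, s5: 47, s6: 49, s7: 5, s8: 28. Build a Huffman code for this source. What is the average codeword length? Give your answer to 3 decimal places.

2.917 bits/symbol

Probabilities are the counts divided by 253.
Repeatedly combine the two least-probable nodes; the expected code length is the sum of the merged weights.
merge 5/253 + 1/11 → 28/253
merge 28/253 + 28/253 → 56/253
merge 31/253 + 3/23 → 64/253
merge 37/253 + 47/253 → 84/253
merge 49/253 + 56/253 → 105/253
merge 64/253 + 84/253 → 148/253
merge 105/253 + 148/253 → 1
L = 28/253 + 56/253 + 64/253 + 84/253 + 105/253 + 148/253 + 1 = 738/253 ≈ 2.917 bits/symbol.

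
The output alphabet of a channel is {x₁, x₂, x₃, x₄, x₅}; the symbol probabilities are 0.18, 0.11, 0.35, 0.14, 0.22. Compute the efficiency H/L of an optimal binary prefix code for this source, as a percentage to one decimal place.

Entropy H = −Σ p log₂ p ≈ 2.2034 bits.
Huffman merges: 11/100+7/50→1/4; 9/50+11/50→2/5; 1/4+7/20→3/5; 2/5+3/5→1. L = 9/4 ≈ 2.2500.
Efficiency = H/L = 2.2034/2.2500 = 97.9%.

97.9%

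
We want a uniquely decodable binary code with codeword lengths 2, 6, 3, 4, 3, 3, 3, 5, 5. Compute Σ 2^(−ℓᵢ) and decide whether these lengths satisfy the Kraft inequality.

With common denominator 2^6 = 64: Σ 2^(−ℓᵢ) = 16/64 + 1/64 + 8/64 + 4/64 + 8/64 + 8/64 + 8/64 + 2/64 + 2/64 = 57/64 = 0.890625.
Kraft's inequality requires Σ ≤ 1; here Σ = 0.890625 ≤ 1, so such a prefix code exists.

0.890625; yes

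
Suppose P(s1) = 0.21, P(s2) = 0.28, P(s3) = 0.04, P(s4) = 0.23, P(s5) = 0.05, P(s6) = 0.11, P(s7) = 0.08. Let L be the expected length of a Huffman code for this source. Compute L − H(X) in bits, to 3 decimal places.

0.022 bits

Entropy H = −Σ p log₂ p ≈ 2.5184 bits.
Huffman merges: 1/25+1/20→9/100; 2/25+9/100→17/100; 11/100+17/100→7/25; 21/100+23/100→11/25; 7/25+7/25→14/25; 11/25+14/25→1. L = 127/50 ≈ 2.5400.
L − H = 2.5400 − 2.5184 = 0.022 bits.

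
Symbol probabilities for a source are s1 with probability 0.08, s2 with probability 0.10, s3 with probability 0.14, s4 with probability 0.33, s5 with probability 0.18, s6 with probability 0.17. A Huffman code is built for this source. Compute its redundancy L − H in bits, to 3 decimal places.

Entropy H = −Σ p log₂ p ≈ 2.4285 bits.
Huffman merges: 2/25+1/10→9/50; 7/50+17/100→31/100; 9/50+9/50→9/25; 31/100+33/100→16/25; 9/25+16/25→1. L = 249/100 ≈ 2.4900.
L − H = 2.4900 − 2.4285 = 0.061 bits.

0.061 bits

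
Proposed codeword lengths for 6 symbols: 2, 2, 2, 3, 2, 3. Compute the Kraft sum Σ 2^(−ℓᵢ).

With common denominator 2^3 = 8: Σ 2^(−ℓᵢ) = 2/8 + 2/8 + 2/8 + 1/8 + 2/8 + 1/8 = 10/8 = 1.25.

1.25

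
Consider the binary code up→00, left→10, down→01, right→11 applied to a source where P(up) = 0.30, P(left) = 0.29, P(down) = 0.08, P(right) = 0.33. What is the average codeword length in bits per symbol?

L̄ = Σ pᵢ·ℓᵢ = 0.30·2 + 0.29·2 + 0.08·2 + 0.33·2 = 2 bits/symbol.

2 bits/symbol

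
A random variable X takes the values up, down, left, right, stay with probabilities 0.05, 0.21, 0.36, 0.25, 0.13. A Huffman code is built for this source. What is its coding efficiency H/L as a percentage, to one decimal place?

96.4%

Entropy H = −Σ p log₂ p ≈ 2.1022 bits.
Huffman merges: 1/20+13/100→9/50; 9/50+21/100→39/100; 1/4+9/25→61/100; 39/100+61/100→1. L = 109/50 ≈ 2.1800.
Efficiency = H/L = 2.1022/2.1800 = 96.4%.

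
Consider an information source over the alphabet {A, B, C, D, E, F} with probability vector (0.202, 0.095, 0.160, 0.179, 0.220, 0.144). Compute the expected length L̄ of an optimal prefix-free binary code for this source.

2.578 bits/symbol

Repeatedly combine the two least-probable nodes; the expected code length is the sum of the merged weights.
merge 19/200 + 18/125 → 239/1000
merge 4/25 + 179/1000 → 339/1000
merge 101/500 + 11/50 → 211/500
merge 239/1000 + 339/1000 → 289/500
merge 211/500 + 289/500 → 1
L = 239/1000 + 339/1000 + 211/500 + 289/500 + 1 = 1289/500 = 2.578 bits/symbol.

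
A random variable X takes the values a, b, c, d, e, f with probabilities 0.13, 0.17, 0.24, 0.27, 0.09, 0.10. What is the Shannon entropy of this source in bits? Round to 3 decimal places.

H = −Σ pᵢ log₂ pᵢ.
−0.13·log₂(0.13) = 0.3826
−0.17·log₂(0.17) = 0.4346
−0.24·log₂(0.24) = 0.4941
−0.27·log₂(0.27) = 0.5100
−0.09·log₂(0.09) = 0.3127
−0.10·log₂(0.10) = 0.3322
Sum ≈ 2.4662 → 2.466 bits.

2.466 bits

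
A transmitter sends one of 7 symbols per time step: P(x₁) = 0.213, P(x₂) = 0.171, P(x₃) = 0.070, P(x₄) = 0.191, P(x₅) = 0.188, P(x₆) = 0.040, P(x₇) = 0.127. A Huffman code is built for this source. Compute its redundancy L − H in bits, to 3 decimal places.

Entropy H = −Σ p log₂ p ≈ 2.6528 bits.
Huffman merges: 1/25+7/100→11/100; 11/100+127/1000→237/1000; 171/1000+47/250→359/1000; 191/1000+213/1000→101/250; 237/1000+359/1000→149/250; 101/250+149/250→1. L = 1353/500 ≈ 2.7060.
L − H = 2.7060 − 2.6528 = 0.053 bits.

0.053 bits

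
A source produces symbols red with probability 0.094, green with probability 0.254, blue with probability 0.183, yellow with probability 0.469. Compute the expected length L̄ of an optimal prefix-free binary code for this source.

Repeatedly combine the two least-probable nodes; the expected code length is the sum of the merged weights.
merge 47/500 + 183/1000 → 277/1000
merge 127/500 + 277/1000 → 531/1000
merge 469/1000 + 531/1000 → 1
L = 277/1000 + 531/1000 + 1 = 226/125 = 1.808 bits/symbol.

1.808 bits/symbol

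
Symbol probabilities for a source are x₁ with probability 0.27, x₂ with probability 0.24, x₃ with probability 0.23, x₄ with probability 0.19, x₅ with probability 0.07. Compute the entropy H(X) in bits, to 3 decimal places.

H = −Σ pᵢ log₂ pᵢ.
−0.27·log₂(0.27) = 0.5100
−0.24·log₂(0.24) = 0.4941
−0.23·log₂(0.23) = 0.4877
−0.19·log₂(0.19) = 0.4552
−0.07·log₂(0.07) = 0.2686
Sum ≈ 2.2156 → 2.216 bits.

2.216 bits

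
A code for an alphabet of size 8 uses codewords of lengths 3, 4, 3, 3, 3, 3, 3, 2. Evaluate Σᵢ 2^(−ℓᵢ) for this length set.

1.0625

With common denominator 2^4 = 16: Σ 2^(−ℓᵢ) = 2/16 + 1/16 + 2/16 + 2/16 + 2/16 + 2/16 + 2/16 + 4/16 = 17/16 = 1.0625.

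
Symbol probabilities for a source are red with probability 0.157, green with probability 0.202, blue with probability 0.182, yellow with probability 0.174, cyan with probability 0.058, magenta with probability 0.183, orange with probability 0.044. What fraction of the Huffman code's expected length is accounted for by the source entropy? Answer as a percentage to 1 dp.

97.8%

Entropy H = −Σ p log₂ p ≈ 2.6567 bits.
Huffman merges: 11/250+29/500→51/500; 51/500+157/1000→259/1000; 87/500+91/500→89/250; 183/1000+101/500→77/200; 259/1000+89/250→123/200; 77/200+123/200→1. L = 2717/1000 ≈ 2.7170.
Efficiency = H/L = 2.6567/2.7170 = 97.8%.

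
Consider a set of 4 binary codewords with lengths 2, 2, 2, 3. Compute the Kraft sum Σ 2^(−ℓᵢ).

With common denominator 2^3 = 8: Σ 2^(−ℓᵢ) = 2/8 + 2/8 + 2/8 + 1/8 = 7/8 = 0.875.

0.875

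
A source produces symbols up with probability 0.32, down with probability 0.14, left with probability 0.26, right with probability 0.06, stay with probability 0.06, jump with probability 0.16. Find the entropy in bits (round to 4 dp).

2.3385 bits

H = −Σ pᵢ log₂ pᵢ.
−0.32·log₂(0.32) = 0.5260
−0.14·log₂(0.14) = 0.3971
−0.26·log₂(0.26) = 0.5053
−0.06·log₂(0.06) = 0.2435
−0.06·log₂(0.06) = 0.2435
−0.16·log₂(0.16) = 0.4230
Sum ≈ 2.3385 → 2.3385 bits.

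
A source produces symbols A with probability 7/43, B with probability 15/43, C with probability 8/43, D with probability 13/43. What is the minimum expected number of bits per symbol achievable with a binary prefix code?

Repeatedly combine the two least-probable nodes; the expected code length is the sum of the merged weights.
merge 7/43 + 8/43 → 15/43
merge 13/43 + 15/43 → 28/43
merge 15/43 + 28/43 → 1
L = 15/43 + 28/43 + 1 = 2 bits/symbol.

2 bits/symbol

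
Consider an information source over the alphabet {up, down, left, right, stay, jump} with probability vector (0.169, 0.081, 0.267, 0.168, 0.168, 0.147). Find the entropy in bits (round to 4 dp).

2.5071 bits

H = −Σ pᵢ log₂ pᵢ.
−0.169·log₂(0.169) = 0.4335
−0.081·log₂(0.081) = 0.2937
−0.267·log₂(0.267) = 0.5087
−0.168·log₂(0.168) = 0.4323
−0.168·log₂(0.168) = 0.4323
−0.147·log₂(0.147) = 0.4066
Sum ≈ 2.5071 → 2.5071 bits.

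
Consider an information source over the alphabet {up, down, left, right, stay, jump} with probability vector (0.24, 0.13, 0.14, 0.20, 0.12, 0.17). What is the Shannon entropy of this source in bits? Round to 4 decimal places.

H = −Σ pᵢ log₂ pᵢ.
−0.24·log₂(0.24) = 0.4941
−0.13·log₂(0.13) = 0.3826
−0.14·log₂(0.14) = 0.3971
−0.20·log₂(0.20) = 0.4644
−0.12·log₂(0.12) = 0.3671
−0.17·log₂(0.17) = 0.4346
Sum ≈ 2.5399 → 2.5399 bits.

2.5399 bits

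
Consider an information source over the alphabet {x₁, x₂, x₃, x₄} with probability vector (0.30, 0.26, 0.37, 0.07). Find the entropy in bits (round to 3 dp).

H = −Σ pᵢ log₂ pᵢ.
−0.30·log₂(0.30) = 0.5211
−0.26·log₂(0.26) = 0.5053
−0.37·log₂(0.37) = 0.5307
−0.07·log₂(0.07) = 0.2686
Sum ≈ 1.8257 → 1.826 bits.

1.826 bits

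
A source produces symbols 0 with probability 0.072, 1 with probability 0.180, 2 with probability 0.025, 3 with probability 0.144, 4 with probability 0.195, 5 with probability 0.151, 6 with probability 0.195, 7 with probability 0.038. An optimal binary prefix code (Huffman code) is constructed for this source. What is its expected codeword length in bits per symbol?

Repeatedly combine the two least-probable nodes; the expected code length is the sum of the merged weights.
merge 1/40 + 19/500 → 63/1000
merge 63/1000 + 9/125 → 27/200
merge 27/200 + 18/125 → 279/1000
merge 151/1000 + 9/50 → 331/1000
merge 39/200 + 39/200 → 39/100
merge 279/1000 + 331/1000 → 61/100
merge 39/100 + 61/100 → 1
L = 63/1000 + 27/200 + 279/1000 + 331/1000 + 39/100 + 61/100 + 1 = 351/125 = 2.808 bits/symbol.

2.808 bits/symbol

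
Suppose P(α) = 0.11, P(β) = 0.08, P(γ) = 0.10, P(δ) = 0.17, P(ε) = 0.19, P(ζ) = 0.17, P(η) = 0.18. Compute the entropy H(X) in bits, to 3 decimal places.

H = −Σ pᵢ log₂ pᵢ.
−0.11·log₂(0.11) = 0.3503
−0.08·log₂(0.08) = 0.2915
−0.10·log₂(0.10) = 0.3322
−0.17·log₂(0.17) = 0.4346
−0.19·log₂(0.19) = 0.4552
−0.17·log₂(0.17) = 0.4346
−0.18·log₂(0.18) = 0.4453
Sum ≈ 2.7437 → 2.744 bits.

2.744 bits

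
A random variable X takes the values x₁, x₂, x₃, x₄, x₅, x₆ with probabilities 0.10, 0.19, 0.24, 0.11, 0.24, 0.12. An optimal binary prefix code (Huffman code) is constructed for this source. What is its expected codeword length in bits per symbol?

2.52 bits/symbol

Repeatedly combine the two least-probable nodes; the expected code length is the sum of the merged weights.
merge 1/10 + 11/100 → 21/100
merge 3/25 + 19/100 → 31/100
merge 21/100 + 6/25 → 9/20
merge 6/25 + 31/100 → 11/20
merge 9/20 + 11/20 → 1
L = 21/100 + 31/100 + 9/20 + 11/20 + 1 = 63/25 = 2.52 bits/symbol.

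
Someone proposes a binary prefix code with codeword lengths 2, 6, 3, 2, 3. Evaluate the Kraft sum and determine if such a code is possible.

0.765625; yes

With common denominator 2^6 = 64: Σ 2^(−ℓᵢ) = 16/64 + 1/64 + 8/64 + 16/64 + 8/64 = 49/64 = 0.765625.
Kraft's inequality requires Σ ≤ 1; here Σ = 0.765625 ≤ 1, so such a prefix code exists.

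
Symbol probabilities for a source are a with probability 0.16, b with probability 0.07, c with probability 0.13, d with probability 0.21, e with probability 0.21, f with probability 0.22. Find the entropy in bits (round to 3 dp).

2.500 bits

H = −Σ pᵢ log₂ pᵢ.
−0.16·log₂(0.16) = 0.4230
−0.07·log₂(0.07) = 0.2686
−0.13·log₂(0.13) = 0.3826
−0.21·log₂(0.21) = 0.4728
−0.21·log₂(0.21) = 0.4728
−0.22·log₂(0.22) = 0.4806
Sum ≈ 2.5004 → 2.500 bits.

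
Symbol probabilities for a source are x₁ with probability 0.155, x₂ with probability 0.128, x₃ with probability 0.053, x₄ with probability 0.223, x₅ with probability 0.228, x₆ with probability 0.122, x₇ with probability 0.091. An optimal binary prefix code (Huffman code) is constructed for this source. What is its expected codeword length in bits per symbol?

Repeatedly combine the two least-probable nodes; the expected code length is the sum of the merged weights.
merge 53/1000 + 91/1000 → 18/125
merge 61/500 + 16/125 → 1/4
merge 18/125 + 31/200 → 299/1000
merge 223/1000 + 57/250 → 451/1000
merge 1/4 + 299/1000 → 549/1000
merge 451/1000 + 549/1000 → 1
L = 18/125 + 1/4 + 299/1000 + 451/1000 + 549/1000 + 1 = 2693/1000 = 2.693 bits/symbol.

2.693 bits/symbol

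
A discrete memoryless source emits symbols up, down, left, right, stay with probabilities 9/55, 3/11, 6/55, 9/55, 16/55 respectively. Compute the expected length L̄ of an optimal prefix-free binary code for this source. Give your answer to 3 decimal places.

2.273 bits/symbol

Repeatedly combine the two least-probable nodes; the expected code length is the sum of the merged weights.
merge 6/55 + 9/55 → 3/11
merge 9/55 + 3/11 → 24/55
merge 3/11 + 16/55 → 31/55
merge 24/55 + 31/55 → 1
L = 3/11 + 24/55 + 31/55 + 1 = 25/11 ≈ 2.273 bits/symbol.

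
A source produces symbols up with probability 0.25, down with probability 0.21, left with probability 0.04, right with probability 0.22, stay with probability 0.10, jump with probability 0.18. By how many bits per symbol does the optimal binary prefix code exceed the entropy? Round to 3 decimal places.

0.043 bits

Entropy H = −Σ p log₂ p ≈ 2.4167 bits.
Huffman merges: 1/25+1/10→7/50; 7/50+9/50→8/25; 21/100+11/50→43/100; 1/4+8/25→57/100; 43/100+57/100→1. L = 123/50 ≈ 2.4600.
L − H = 2.4600 − 2.4167 = 0.043 bits.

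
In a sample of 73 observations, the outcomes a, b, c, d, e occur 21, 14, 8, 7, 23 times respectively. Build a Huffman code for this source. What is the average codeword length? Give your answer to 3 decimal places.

2.205 bits/symbol

Probabilities are the counts divided by 73.
Repeatedly combine the two least-probable nodes; the expected code length is the sum of the merged weights.
merge 7/73 + 8/73 → 15/73
merge 14/73 + 15/73 → 29/73
merge 21/73 + 23/73 → 44/73
merge 29/73 + 44/73 → 1
L = 15/73 + 29/73 + 44/73 + 1 = 161/73 ≈ 2.205 bits/symbol.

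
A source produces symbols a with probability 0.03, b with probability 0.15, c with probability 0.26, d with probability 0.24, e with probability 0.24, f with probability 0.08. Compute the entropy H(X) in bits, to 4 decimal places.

2.3474 bits

H = −Σ pᵢ log₂ pᵢ.
−0.03·log₂(0.03) = 0.1518
−0.15·log₂(0.15) = 0.4105
−0.26·log₂(0.26) = 0.5053
−0.24·log₂(0.24) = 0.4941
−0.24·log₂(0.24) = 0.4941
−0.08·log₂(0.08) = 0.2915
Sum ≈ 2.3474 → 2.3474 bits.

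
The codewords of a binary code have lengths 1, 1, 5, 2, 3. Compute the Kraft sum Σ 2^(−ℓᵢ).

1.40625

With common denominator 2^5 = 32: Σ 2^(−ℓᵢ) = 16/32 + 16/32 + 1/32 + 8/32 + 4/32 = 45/32 = 1.40625.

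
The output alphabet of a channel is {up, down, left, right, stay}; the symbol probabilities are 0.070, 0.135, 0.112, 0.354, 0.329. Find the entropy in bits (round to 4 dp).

2.0703 bits

H = −Σ pᵢ log₂ pᵢ.
−0.070·log₂(0.070) = 0.2686
−0.135·log₂(0.135) = 0.3900
−0.112·log₂(0.112) = 0.3537
−0.354·log₂(0.354) = 0.5304
−0.329·log₂(0.329) = 0.5277
Sum ≈ 2.0703 → 2.0703 bits.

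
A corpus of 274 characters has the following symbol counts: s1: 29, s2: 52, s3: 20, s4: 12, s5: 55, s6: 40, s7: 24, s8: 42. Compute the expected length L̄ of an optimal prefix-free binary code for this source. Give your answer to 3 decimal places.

2.916 bits/symbol

Probabilities are the counts divided by 274.
Repeatedly combine the two least-probable nodes; the expected code length is the sum of the merged weights.
merge 6/137 + 10/137 → 16/137
merge 12/137 + 29/274 → 53/274
merge 16/137 + 20/137 → 36/137
merge 21/137 + 26/137 → 47/137
merge 53/274 + 55/274 → 54/137
merge 36/137 + 47/137 → 83/137
merge 54/137 + 83/137 → 1
L = 16/137 + 53/274 + 36/137 + 47/137 + 54/137 + 83/137 + 1 = 799/274 ≈ 2.916 bits/symbol.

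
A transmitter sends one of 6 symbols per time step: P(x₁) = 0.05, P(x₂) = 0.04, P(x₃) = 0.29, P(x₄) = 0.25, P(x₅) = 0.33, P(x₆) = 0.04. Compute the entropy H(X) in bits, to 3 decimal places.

2.133 bits

H = −Σ pᵢ log₂ pᵢ.
−0.05·log₂(0.05) = 0.2161
−0.04·log₂(0.04) = 0.1858
−0.29·log₂(0.29) = 0.5179
−0.25·log₂(0.25) = 0.5000
−0.33·log₂(0.33) = 0.5278
−0.04·log₂(0.04) = 0.1858
Sum ≈ 2.1333 → 2.133 bits.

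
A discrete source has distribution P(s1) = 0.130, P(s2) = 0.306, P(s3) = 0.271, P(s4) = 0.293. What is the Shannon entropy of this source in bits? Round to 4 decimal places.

H = −Σ pᵢ log₂ pᵢ.
−0.130·log₂(0.130) = 0.3826
−0.306·log₂(0.306) = 0.5228
−0.271·log₂(0.271) = 0.5105
−0.293·log₂(0.293) = 0.5189
Sum ≈ 1.9348 → 1.9348 bits.

1.9348 bits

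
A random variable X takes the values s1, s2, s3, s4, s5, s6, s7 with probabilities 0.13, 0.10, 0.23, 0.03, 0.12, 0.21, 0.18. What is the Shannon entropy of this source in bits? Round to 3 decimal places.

H = −Σ pᵢ log₂ pᵢ.
−0.13·log₂(0.13) = 0.3826
−0.10·log₂(0.10) = 0.3322
−0.23·log₂(0.23) = 0.4877
−0.03·log₂(0.03) = 0.1518
−0.12·log₂(0.12) = 0.3671
−0.21·log₂(0.21) = 0.4728
−0.18·log₂(0.18) = 0.4453
Sum ≈ 2.6395 → 2.639 bits.

2.639 bits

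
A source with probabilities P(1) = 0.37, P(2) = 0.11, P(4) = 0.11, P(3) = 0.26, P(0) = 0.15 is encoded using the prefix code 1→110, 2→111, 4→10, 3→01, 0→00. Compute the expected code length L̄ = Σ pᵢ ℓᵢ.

L̄ = Σ pᵢ·ℓᵢ = 0.37·3 + 0.11·3 + 0.11·2 + 0.26·2 + 0.15·2 = 2.48 bits/symbol.

2.48 bits/symbol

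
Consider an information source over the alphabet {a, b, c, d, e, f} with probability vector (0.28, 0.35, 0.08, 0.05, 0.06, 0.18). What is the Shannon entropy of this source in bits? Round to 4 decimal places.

2.2408 bits

H = −Σ pᵢ log₂ pᵢ.
−0.28·log₂(0.28) = 0.5142
−0.35·log₂(0.35) = 0.5301
−0.08·log₂(0.08) = 0.2915
−0.05·log₂(0.05) = 0.2161
−0.06·log₂(0.06) = 0.2435
−0.18·log₂(0.18) = 0.4453
Sum ≈ 2.2408 → 2.2408 bits.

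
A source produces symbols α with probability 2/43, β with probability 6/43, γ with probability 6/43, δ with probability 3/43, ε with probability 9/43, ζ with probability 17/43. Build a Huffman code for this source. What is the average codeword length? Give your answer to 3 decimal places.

Repeatedly combine the two least-probable nodes; the expected code length is the sum of the merged weights.
merge 2/43 + 3/43 → 5/43
merge 5/43 + 6/43 → 11/43
merge 6/43 + 9/43 → 15/43
merge 11/43 + 15/43 → 26/43
merge 17/43 + 26/43 → 1
L = 5/43 + 11/43 + 15/43 + 26/43 + 1 = 100/43 ≈ 2.326 bits/symbol.

2.326 bits/symbol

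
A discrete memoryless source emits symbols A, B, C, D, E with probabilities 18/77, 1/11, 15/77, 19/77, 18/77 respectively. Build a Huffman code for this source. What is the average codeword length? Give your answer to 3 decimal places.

2.286 bits/symbol

Repeatedly combine the two least-probable nodes; the expected code length is the sum of the merged weights.
merge 1/11 + 15/77 → 2/7
merge 18/77 + 18/77 → 36/77
merge 19/77 + 2/7 → 41/77
merge 36/77 + 41/77 → 1
L = 2/7 + 36/77 + 41/77 + 1 = 16/7 ≈ 2.286 bits/symbol.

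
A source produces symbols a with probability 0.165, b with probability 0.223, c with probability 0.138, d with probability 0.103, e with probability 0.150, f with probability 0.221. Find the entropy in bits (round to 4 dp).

2.5356 bits

H = −Σ pᵢ log₂ pᵢ.
−0.165·log₂(0.165) = 0.4289
−0.223·log₂(0.223) = 0.4828
−0.138·log₂(0.138) = 0.3943
−0.103·log₂(0.103) = 0.3378
−0.150·log₂(0.150) = 0.4105
−0.221·log₂(0.221) = 0.4813
Sum ≈ 2.5356 → 2.5356 bits.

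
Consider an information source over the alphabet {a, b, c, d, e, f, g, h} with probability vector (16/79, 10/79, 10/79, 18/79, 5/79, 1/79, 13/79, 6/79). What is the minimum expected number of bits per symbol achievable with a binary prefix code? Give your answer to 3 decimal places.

2.797 bits/symbol

Repeatedly combine the two least-probable nodes; the expected code length is the sum of the merged weights.
merge 1/79 + 5/79 → 6/79
merge 6/79 + 6/79 → 12/79
merge 10/79 + 10/79 → 20/79
merge 12/79 + 13/79 → 25/79
merge 16/79 + 18/79 → 34/79
merge 20/79 + 25/79 → 45/79
merge 34/79 + 45/79 → 1
L = 6/79 + 12/79 + 20/79 + 25/79 + 34/79 + 45/79 + 1 = 221/79 ≈ 2.797 bits/symbol.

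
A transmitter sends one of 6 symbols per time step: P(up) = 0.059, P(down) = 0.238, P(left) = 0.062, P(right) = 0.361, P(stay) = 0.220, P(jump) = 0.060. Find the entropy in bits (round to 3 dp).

2.237 bits

H = −Σ pᵢ log₂ pᵢ.
−0.059·log₂(0.059) = 0.2409
−0.238·log₂(0.238) = 0.4929
−0.062·log₂(0.062) = 0.2487
−0.361·log₂(0.361) = 0.5306
−0.220·log₂(0.220) = 0.4806
−0.060·log₂(0.060) = 0.2435
Sum ≈ 2.2373 → 2.237 bits.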